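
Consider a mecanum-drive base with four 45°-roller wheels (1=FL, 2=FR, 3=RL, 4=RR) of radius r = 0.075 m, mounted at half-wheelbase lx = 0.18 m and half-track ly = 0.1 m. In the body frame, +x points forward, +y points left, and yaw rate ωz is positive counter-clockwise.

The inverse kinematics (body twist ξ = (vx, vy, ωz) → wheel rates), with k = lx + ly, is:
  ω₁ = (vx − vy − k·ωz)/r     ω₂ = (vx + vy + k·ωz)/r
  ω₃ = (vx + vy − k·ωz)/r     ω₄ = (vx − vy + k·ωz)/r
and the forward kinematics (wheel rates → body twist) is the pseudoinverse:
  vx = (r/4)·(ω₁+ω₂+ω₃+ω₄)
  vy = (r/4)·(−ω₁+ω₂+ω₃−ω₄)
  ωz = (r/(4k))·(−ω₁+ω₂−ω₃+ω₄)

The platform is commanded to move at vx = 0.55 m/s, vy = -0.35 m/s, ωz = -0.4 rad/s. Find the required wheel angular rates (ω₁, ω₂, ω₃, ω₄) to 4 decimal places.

k = lx + ly = 0.18 + 0.1 = 0.2800;  k·ωz = 0.2800·-0.4 = -0.1120
ω₁ (FL) = (vx − vy − k·ωz)/r = 1.0120/0.075 = 13.4933
ω₂ (FR) = (vx + vy + k·ωz)/r = 0.0880/0.075 = 1.1733
ω₃ (RL) = (vx + vy − k·ωz)/r = 0.3120/0.075 = 4.1600
ω₄ (RR) = (vx − vy + k·ωz)/r = 0.7880/0.075 = 10.5067

(13.4933, 1.1733, 4.1600, 10.5067)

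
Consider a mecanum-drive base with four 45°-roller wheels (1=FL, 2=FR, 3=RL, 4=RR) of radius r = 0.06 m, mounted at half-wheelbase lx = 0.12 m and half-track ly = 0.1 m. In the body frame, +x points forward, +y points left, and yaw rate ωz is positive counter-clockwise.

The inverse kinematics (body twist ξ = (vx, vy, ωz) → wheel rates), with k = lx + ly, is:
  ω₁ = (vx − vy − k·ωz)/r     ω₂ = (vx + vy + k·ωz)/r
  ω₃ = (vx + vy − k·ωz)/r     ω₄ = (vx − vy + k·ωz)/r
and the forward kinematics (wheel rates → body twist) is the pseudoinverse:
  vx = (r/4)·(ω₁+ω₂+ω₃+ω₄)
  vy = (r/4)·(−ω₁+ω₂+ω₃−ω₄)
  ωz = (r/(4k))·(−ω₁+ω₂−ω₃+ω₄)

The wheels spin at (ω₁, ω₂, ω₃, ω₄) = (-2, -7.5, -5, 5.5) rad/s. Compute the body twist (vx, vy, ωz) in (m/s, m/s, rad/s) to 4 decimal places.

k = lx + ly = 0.12 + 0.1 = 0.2200
ω₁+ω₂+ω₃+ω₄ = -9.0000  →  vx = (0.06/4)·-9.0000 = -0.1350
−ω₁+ω₂+ω₃−ω₄ = -16.0000  →  vy = (0.06/4)·-16.0000 = -0.2400
−ω₁+ω₂−ω₃+ω₄ = 5.0000  →  ωz = (0.06/0.8800)·5.0000 = 0.3409

(-0.1350, -0.2400, 0.3409)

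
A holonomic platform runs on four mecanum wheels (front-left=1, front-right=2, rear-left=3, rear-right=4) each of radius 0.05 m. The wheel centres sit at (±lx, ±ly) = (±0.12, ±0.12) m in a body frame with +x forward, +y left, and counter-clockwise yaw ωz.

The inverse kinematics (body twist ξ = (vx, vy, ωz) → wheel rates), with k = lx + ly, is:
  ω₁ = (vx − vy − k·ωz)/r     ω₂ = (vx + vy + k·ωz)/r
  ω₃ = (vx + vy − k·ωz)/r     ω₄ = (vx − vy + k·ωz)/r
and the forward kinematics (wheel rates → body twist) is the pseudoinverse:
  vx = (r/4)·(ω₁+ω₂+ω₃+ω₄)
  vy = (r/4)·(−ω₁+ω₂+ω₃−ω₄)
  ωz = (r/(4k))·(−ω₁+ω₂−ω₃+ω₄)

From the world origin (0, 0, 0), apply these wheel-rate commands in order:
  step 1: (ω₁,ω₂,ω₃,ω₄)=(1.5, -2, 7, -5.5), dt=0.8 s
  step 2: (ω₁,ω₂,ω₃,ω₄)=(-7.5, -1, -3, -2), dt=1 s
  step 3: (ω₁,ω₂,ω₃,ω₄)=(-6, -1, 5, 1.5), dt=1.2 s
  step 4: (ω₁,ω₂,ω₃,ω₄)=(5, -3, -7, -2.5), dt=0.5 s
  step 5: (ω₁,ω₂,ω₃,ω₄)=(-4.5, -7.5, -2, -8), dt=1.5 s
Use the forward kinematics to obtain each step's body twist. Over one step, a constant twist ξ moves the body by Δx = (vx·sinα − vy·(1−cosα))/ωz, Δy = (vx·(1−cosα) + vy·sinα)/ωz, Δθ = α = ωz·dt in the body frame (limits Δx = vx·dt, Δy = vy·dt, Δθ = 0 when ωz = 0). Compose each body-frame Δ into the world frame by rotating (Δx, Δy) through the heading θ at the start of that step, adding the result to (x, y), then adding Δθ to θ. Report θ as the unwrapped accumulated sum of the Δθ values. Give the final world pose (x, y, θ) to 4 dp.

step 1: ξ=(vx,vy,ωz)=(0.0125, 0.1125, -0.8333), dt=0.8 → body Δ=(0.0382, 0.0803, -0.6667) → world pose (0.0382, 0.0803, -0.6667)
step 2: ξ=(vx,vy,ωz)=(-0.1688, 0.0687, 0.3906), dt=1.0 → body Δ=(-0.1777, 0.0345, 0.3906) → world pose (-0.0802, 0.2173, -0.2760)
step 3: ξ=(vx,vy,ωz)=(-0.0063, 0.1063, 0.0781), dt=1.2 → body Δ=(-0.0135, 0.1270, 0.0937) → world pose (-0.0585, 0.3431, -0.1823)
step 4: ξ=(vx,vy,ωz)=(-0.0938, -0.1562, -0.1823), dt=0.5 → body Δ=(-0.0504, -0.0759, -0.0911) → world pose (-0.1218, 0.2776, -0.2734)
step 5: ξ=(vx,vy,ωz)=(-0.2750, 0.0375, -0.4688), dt=1.5 → body Δ=(-0.3604, 0.1909, -0.7031) → world pose (-0.4173, 0.5587, -0.9766)

(-0.4173, 0.5587, -0.9766)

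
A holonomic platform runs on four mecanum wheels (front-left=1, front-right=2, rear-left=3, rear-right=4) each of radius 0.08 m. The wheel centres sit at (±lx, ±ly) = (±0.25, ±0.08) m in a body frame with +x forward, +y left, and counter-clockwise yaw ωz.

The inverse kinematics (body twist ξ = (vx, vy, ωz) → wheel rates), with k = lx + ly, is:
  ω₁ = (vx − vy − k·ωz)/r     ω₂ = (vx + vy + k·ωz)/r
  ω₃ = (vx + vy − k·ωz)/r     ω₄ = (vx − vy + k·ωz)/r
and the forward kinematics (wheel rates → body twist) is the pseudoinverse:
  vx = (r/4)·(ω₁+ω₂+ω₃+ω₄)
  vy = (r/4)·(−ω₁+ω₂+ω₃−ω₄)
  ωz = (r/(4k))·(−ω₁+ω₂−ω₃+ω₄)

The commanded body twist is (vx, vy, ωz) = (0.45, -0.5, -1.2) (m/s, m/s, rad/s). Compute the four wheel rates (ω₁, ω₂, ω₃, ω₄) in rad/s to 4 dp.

(16.8250, -5.5750, 4.3250, 6.9250)

k = lx + ly = 0.25 + 0.08 = 0.3300;  k·ωz = 0.3300·-1.2 = -0.3960
ω₁ (FL) = (vx − vy − k·ωz)/r = 1.3460/0.08 = 16.8250
ω₂ (FR) = (vx + vy + k·ωz)/r = -0.4460/0.08 = -5.5750
ω₃ (RL) = (vx + vy − k·ωz)/r = 0.3460/0.08 = 4.3250
ω₄ (RR) = (vx − vy + k·ωz)/r = 0.5540/0.08 = 6.9250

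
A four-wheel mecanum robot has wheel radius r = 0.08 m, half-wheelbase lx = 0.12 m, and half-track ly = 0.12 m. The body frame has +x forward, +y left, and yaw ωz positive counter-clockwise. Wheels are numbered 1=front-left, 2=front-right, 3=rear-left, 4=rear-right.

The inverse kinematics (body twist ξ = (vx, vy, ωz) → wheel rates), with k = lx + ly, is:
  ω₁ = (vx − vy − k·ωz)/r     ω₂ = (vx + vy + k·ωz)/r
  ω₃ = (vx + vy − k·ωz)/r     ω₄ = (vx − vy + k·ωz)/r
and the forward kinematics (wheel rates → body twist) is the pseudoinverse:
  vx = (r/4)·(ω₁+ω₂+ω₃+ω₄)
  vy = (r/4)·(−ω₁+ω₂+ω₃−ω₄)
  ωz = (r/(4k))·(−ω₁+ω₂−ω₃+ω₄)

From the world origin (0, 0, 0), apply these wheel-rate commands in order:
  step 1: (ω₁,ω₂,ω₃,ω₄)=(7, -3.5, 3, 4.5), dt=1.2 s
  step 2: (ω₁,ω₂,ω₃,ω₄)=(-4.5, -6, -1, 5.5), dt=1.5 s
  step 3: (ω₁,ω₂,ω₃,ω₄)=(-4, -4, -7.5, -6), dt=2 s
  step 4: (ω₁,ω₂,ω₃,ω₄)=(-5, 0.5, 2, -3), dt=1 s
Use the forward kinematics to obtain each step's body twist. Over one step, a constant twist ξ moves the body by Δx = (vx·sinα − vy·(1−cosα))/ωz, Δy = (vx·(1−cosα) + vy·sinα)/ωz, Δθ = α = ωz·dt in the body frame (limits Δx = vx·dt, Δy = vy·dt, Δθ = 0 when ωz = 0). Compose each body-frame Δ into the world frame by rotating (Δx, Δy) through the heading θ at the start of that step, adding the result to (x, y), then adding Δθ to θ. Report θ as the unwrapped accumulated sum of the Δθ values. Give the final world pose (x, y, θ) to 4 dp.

(-1.1358, -0.1806, 0.0167)

step 1: ξ=(vx,vy,ωz)=(0.2200, -0.2400, -0.7500), dt=1.2 → body Δ=(0.1087, -0.3617, -0.9000) → world pose (0.1087, -0.3617, -0.9000)
step 2: ξ=(vx,vy,ωz)=(-0.1200, -0.1600, 0.4167), dt=1.5 → body Δ=(-0.0959, -0.2791, 0.6250) → world pose (-0.1696, -0.4600, -0.2750)
step 3: ξ=(vx,vy,ωz)=(-0.4300, -0.0300, 0.1250), dt=2.0 → body Δ=(-0.8436, -0.1663, 0.2500) → world pose (-1.0266, -0.3910, -0.0250)
step 4: ξ=(vx,vy,ωz)=(-0.1100, 0.2100, 0.0417), dt=1.0 → body Δ=(-0.1143, 0.2076, 0.0417) → world pose (-1.1358, -0.1806, 0.0167)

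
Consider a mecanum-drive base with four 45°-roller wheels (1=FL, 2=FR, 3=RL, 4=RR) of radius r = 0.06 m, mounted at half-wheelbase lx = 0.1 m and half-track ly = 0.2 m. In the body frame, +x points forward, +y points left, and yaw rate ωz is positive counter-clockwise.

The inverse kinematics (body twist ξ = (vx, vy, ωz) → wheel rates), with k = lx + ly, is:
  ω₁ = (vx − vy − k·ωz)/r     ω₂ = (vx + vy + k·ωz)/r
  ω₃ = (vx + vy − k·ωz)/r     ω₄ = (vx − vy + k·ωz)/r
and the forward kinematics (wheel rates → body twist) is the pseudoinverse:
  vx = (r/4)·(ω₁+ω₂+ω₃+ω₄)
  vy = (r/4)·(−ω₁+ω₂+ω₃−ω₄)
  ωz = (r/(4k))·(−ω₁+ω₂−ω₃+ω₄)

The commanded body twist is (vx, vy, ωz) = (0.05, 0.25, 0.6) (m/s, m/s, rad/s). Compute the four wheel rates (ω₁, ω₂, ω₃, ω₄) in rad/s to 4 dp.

k = lx + ly = 0.1 + 0.2 = 0.3000;  k·ωz = 0.3000·0.6 = 0.1800
ω₁ (FL) = (vx − vy − k·ωz)/r = -0.3800/0.06 = -6.3333
ω₂ (FR) = (vx + vy + k·ωz)/r = 0.4800/0.06 = 8.0000
ω₃ (RL) = (vx + vy − k·ωz)/r = 0.1200/0.06 = 2.0000
ω₄ (RR) = (vx − vy + k·ωz)/r = -0.0200/0.06 = -0.3333

(-6.3333, 8.0000, 2.0000, -0.3333)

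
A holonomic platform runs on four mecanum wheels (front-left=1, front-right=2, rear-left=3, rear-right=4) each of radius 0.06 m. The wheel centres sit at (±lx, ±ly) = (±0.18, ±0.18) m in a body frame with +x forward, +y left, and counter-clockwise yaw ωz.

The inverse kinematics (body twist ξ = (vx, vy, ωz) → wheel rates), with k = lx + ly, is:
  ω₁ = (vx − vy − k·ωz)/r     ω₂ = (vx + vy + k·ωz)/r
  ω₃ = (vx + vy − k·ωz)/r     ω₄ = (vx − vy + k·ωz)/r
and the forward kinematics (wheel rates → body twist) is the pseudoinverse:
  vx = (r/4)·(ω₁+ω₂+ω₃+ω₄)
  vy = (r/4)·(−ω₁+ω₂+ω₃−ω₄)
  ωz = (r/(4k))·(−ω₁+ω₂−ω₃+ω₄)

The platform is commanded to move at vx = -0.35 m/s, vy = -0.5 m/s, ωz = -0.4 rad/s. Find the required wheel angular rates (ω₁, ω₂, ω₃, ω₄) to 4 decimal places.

k = lx + ly = 0.18 + 0.18 = 0.3600;  k·ωz = 0.3600·-0.4 = -0.1440
ω₁ (FL) = (vx − vy − k·ωz)/r = 0.2940/0.06 = 4.9000
ω₂ (FR) = (vx + vy + k·ωz)/r = -0.9940/0.06 = -16.5667
ω₃ (RL) = (vx + vy − k·ωz)/r = -0.7060/0.06 = -11.7667
ω₄ (RR) = (vx − vy + k·ωz)/r = 0.0060/0.06 = 0.1000

(4.9000, -16.5667, -11.7667, 0.1000)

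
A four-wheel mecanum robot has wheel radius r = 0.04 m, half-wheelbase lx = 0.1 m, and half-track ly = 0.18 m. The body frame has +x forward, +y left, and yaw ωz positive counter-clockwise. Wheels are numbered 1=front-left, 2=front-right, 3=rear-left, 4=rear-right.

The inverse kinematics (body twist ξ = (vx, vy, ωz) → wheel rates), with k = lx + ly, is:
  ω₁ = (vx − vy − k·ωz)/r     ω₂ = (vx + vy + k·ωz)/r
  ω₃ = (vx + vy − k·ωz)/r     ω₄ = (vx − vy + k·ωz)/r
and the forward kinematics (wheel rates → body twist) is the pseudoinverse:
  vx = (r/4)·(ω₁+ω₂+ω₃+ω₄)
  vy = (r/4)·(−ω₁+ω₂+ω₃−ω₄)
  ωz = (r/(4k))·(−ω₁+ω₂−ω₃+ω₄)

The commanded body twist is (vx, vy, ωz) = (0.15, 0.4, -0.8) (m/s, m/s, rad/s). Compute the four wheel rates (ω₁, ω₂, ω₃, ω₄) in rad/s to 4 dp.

(-0.6500, 8.1500, 19.3500, -11.8500)

k = lx + ly = 0.1 + 0.18 = 0.2800;  k·ωz = 0.2800·-0.8 = -0.2240
ω₁ (FL) = (vx − vy − k·ωz)/r = -0.0260/0.04 = -0.6500
ω₂ (FR) = (vx + vy + k·ωz)/r = 0.3260/0.04 = 8.1500
ω₃ (RL) = (vx + vy − k·ωz)/r = 0.7740/0.04 = 19.3500
ω₄ (RR) = (vx − vy + k·ωz)/r = -0.4740/0.04 = -11.8500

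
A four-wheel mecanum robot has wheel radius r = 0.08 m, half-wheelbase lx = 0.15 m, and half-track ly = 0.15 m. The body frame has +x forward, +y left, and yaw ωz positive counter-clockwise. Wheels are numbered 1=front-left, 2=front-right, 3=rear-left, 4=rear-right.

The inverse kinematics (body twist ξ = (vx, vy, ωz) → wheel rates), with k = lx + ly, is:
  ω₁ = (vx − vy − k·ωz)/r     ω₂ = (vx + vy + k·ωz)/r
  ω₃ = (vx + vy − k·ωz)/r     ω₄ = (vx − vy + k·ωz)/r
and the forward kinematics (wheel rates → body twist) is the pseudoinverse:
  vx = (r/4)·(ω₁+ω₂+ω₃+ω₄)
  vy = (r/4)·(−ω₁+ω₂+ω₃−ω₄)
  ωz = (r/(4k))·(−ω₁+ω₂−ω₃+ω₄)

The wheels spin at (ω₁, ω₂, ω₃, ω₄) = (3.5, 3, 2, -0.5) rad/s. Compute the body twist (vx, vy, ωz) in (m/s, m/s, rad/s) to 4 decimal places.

k = lx + ly = 0.15 + 0.15 = 0.3000
ω₁+ω₂+ω₃+ω₄ = 8.0000  →  vx = (0.08/4)·8.0000 = 0.1600
−ω₁+ω₂+ω₃−ω₄ = 2.0000  →  vy = (0.08/4)·2.0000 = 0.0400
−ω₁+ω₂−ω₃+ω₄ = -3.0000  →  ωz = (0.08/1.2000)·-3.0000 = -0.2000

(0.1600, 0.0400, -0.2000)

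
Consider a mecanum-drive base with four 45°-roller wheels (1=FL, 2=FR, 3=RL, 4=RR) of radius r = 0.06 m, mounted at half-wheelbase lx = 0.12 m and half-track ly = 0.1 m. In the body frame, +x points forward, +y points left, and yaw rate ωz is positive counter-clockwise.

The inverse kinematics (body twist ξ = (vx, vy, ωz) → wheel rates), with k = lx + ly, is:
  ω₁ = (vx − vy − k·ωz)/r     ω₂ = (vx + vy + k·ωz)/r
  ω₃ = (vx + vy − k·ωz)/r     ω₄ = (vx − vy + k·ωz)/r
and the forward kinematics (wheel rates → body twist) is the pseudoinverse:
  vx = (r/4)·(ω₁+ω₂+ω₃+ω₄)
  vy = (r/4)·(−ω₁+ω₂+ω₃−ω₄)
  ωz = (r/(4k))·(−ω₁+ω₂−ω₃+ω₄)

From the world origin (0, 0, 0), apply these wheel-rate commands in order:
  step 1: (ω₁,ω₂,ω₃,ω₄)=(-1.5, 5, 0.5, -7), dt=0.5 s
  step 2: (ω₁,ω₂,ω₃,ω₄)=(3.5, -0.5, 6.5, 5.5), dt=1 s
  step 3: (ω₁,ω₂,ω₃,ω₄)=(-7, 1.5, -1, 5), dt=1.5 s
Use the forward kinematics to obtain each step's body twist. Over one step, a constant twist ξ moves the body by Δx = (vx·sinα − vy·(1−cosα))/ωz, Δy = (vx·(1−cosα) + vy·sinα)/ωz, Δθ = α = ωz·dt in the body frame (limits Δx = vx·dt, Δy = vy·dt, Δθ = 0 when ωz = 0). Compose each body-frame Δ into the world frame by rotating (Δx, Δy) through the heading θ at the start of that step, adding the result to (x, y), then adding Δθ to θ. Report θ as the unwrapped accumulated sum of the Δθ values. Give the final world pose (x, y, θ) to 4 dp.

(0.1424, 0.0529, 1.1080)

step 1: ξ=(vx,vy,ωz)=(-0.0450, 0.2100, -0.0682), dt=0.5 → body Δ=(-0.0207, 0.1054, -0.0341) → world pose (-0.0207, 0.1054, -0.0341)
step 2: ξ=(vx,vy,ωz)=(0.2250, -0.0450, -0.3409), dt=1.0 → body Δ=(0.2131, -0.0821, -0.3409) → world pose (0.1894, 0.0160, -0.3750)
step 3: ξ=(vx,vy,ωz)=(-0.0225, 0.0375, 0.9886), dt=1.5 → body Δ=(-0.0573, 0.0170, 1.4830) → world pose (0.1424, 0.0529, 1.1080)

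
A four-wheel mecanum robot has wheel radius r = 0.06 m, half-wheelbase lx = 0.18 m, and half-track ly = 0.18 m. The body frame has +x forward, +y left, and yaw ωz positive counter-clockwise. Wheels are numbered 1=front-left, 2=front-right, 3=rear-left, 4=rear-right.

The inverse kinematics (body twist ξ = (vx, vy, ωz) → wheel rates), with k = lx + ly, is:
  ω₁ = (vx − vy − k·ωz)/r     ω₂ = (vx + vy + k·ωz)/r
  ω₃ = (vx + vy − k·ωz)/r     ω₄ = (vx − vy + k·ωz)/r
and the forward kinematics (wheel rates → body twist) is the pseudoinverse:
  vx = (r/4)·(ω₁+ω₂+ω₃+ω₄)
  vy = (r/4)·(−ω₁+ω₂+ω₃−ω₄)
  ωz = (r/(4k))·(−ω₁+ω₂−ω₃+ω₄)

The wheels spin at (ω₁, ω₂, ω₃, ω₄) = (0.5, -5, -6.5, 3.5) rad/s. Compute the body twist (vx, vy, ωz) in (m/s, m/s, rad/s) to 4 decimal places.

k = lx + ly = 0.18 + 0.18 = 0.3600
ω₁+ω₂+ω₃+ω₄ = -7.5000  →  vx = (0.06/4)·-7.5000 = -0.1125
−ω₁+ω₂+ω₃−ω₄ = -15.5000  →  vy = (0.06/4)·-15.5000 = -0.2325
−ω₁+ω₂−ω₃+ω₄ = 4.5000  →  ωz = (0.06/1.4400)·4.5000 = 0.1875

(-0.1125, -0.2325, 0.1875)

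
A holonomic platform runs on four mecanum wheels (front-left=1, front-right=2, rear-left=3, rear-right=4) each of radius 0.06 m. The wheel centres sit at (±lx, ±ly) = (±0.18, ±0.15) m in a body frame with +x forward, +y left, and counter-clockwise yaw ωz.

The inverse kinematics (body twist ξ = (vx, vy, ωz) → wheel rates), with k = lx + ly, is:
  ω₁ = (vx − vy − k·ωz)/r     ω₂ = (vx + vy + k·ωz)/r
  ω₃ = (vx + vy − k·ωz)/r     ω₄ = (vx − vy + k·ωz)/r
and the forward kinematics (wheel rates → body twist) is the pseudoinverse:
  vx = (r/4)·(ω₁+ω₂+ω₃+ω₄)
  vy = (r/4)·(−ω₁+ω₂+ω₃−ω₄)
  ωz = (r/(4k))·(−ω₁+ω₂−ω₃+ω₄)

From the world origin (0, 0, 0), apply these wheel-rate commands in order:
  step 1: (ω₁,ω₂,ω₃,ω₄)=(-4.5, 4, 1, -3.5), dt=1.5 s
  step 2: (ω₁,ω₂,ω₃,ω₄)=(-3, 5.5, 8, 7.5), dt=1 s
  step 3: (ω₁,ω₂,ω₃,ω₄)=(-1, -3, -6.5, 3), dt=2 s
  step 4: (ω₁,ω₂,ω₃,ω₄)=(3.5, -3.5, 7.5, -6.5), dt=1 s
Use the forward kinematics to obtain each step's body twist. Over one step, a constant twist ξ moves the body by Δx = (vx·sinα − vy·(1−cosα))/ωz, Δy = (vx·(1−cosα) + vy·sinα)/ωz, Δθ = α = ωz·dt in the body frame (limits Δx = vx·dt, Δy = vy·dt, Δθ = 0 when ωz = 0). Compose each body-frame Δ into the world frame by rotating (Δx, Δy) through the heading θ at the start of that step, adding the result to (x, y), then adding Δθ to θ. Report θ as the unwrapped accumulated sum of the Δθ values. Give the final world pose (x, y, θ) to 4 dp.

(0.1674, 0.2242, 0.3636)

step 1: ξ=(vx,vy,ωz)=(-0.0450, 0.1950, 0.1818), dt=1.5 → body Δ=(-0.1063, 0.2797, 0.2727) → world pose (-0.1063, 0.2797, 0.2727)
step 2: ξ=(vx,vy,ωz)=(0.2700, 0.1350, 0.3636), dt=1.0 → body Δ=(0.2398, 0.1806, 0.3636) → world pose (0.0760, 0.5183, 0.6364)
step 3: ξ=(vx,vy,ωz)=(-0.1125, -0.1725, 0.3409), dt=2.0 → body Δ=(-0.0948, -0.3927, 0.6818) → world pose (0.2331, 0.1461, 1.3182)
step 4: ξ=(vx,vy,ωz)=(0.0150, 0.1050, -0.9545), dt=1.0 → body Δ=(0.0592, 0.0831, -0.9545) → world pose (0.1674, 0.2242, 0.3636)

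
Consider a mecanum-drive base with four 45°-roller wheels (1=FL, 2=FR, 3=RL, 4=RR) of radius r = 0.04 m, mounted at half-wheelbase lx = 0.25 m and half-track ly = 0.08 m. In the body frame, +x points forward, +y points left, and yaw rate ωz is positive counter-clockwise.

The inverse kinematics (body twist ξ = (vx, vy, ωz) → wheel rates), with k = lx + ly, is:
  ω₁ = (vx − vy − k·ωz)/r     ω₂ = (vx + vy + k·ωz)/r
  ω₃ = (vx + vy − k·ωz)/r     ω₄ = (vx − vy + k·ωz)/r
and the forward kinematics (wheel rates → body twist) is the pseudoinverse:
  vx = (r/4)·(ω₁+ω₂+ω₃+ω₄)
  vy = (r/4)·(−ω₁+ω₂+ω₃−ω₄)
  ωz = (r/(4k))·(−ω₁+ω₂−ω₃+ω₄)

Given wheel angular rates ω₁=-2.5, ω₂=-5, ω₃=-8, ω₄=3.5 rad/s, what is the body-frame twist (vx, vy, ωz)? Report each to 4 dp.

(-0.1200, -0.1400, 0.2727)

k = lx + ly = 0.25 + 0.08 = 0.3300
ω₁+ω₂+ω₃+ω₄ = -12.0000  →  vx = (0.04/4)·-12.0000 = -0.1200
−ω₁+ω₂+ω₃−ω₄ = -14.0000  →  vy = (0.04/4)·-14.0000 = -0.1400
−ω₁+ω₂−ω₃+ω₄ = 9.0000  →  ωz = (0.04/1.3200)·9.0000 = 0.2727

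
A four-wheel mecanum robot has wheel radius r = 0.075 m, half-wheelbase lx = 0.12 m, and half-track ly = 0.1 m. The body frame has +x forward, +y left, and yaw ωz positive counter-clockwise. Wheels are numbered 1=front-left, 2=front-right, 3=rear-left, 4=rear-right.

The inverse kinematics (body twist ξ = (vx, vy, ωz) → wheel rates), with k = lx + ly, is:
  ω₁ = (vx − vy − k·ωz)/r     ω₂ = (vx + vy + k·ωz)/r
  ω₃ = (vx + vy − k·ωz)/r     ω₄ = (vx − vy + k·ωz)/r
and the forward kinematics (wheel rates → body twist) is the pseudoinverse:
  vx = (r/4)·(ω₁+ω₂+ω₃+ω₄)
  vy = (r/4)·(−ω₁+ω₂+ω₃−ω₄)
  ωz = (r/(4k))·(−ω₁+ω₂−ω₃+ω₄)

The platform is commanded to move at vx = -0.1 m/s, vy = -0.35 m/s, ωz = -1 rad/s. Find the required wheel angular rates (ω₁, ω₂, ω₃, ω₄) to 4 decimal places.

k = lx + ly = 0.12 + 0.1 = 0.2200;  k·ωz = 0.2200·-1 = -0.2200
ω₁ (FL) = (vx − vy − k·ωz)/r = 0.4700/0.075 = 6.2667
ω₂ (FR) = (vx + vy + k·ωz)/r = -0.6700/0.075 = -8.9333
ω₃ (RL) = (vx + vy − k·ωz)/r = -0.2300/0.075 = -3.0667
ω₄ (RR) = (vx − vy + k·ωz)/r = 0.0300/0.075 = 0.4000

(6.2667, -8.9333, -3.0667, 0.4000)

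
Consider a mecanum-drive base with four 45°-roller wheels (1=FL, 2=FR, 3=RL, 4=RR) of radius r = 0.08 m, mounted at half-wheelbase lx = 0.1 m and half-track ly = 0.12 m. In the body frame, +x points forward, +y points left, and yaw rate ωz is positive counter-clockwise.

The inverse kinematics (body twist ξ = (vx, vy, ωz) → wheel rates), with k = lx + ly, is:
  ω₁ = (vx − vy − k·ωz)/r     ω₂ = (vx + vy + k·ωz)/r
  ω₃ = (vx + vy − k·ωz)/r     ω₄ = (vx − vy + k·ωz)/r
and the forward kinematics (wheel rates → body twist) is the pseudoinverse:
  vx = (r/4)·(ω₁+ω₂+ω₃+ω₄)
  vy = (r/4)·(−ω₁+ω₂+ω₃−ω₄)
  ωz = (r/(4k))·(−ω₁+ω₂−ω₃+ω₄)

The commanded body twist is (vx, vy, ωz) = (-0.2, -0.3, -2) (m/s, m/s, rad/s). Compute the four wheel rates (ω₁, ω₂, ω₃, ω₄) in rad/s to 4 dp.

(6.7500, -11.7500, -0.7500, -4.2500)

k = lx + ly = 0.1 + 0.12 = 0.2200;  k·ωz = 0.2200·-2 = -0.4400
ω₁ (FL) = (vx − vy − k·ωz)/r = 0.5400/0.08 = 6.7500
ω₂ (FR) = (vx + vy + k·ωz)/r = -0.9400/0.08 = -11.7500
ω₃ (RL) = (vx + vy − k·ωz)/r = -0.0600/0.08 = -0.7500
ω₄ (RR) = (vx − vy + k·ωz)/r = -0.3400/0.08 = -4.2500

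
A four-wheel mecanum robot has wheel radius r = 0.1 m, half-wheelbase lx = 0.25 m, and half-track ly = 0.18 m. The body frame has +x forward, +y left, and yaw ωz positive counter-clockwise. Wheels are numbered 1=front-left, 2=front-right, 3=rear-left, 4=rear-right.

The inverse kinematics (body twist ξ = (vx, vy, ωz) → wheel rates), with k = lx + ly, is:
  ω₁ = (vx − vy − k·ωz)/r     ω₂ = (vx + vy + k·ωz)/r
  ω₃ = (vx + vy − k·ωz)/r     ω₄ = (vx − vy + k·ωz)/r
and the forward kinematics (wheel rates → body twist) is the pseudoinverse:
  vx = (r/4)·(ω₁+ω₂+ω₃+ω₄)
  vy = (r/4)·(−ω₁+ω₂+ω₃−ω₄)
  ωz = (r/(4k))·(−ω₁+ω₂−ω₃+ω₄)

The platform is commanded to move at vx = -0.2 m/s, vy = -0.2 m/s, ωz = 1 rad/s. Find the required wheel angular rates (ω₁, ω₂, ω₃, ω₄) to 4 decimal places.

k = lx + ly = 0.25 + 0.18 = 0.4300;  k·ωz = 0.4300·1 = 0.4300
ω₁ (FL) = (vx − vy − k·ωz)/r = -0.4300/0.1 = -4.3000
ω₂ (FR) = (vx + vy + k·ωz)/r = 0.0300/0.1 = 0.3000
ω₃ (RL) = (vx + vy − k·ωz)/r = -0.8300/0.1 = -8.3000
ω₄ (RR) = (vx − vy + k·ωz)/r = 0.4300/0.1 = 4.3000

(-4.3000, 0.3000, -8.3000, 4.3000)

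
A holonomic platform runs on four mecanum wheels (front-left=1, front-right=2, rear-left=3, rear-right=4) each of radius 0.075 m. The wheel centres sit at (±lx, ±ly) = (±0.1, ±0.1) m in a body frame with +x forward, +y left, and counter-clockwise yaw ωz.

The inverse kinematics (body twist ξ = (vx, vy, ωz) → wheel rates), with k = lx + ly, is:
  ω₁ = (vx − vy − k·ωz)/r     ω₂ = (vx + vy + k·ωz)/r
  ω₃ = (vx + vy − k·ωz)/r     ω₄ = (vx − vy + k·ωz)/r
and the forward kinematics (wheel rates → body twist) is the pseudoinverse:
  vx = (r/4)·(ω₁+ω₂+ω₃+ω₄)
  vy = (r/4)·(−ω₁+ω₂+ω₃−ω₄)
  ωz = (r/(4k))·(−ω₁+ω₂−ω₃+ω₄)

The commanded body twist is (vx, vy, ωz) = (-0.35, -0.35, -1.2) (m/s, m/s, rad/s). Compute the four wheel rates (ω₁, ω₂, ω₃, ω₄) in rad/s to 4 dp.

k = lx + ly = 0.1 + 0.1 = 0.2000;  k·ωz = 0.2000·-1.2 = -0.2400
ω₁ (FL) = (vx − vy − k·ωz)/r = 0.2400/0.075 = 3.2000
ω₂ (FR) = (vx + vy + k·ωz)/r = -0.9400/0.075 = -12.5333
ω₃ (RL) = (vx + vy − k·ωz)/r = -0.4600/0.075 = -6.1333
ω₄ (RR) = (vx − vy + k·ωz)/r = -0.2400/0.075 = -3.2000

(3.2000, -12.5333, -6.1333, -3.2000)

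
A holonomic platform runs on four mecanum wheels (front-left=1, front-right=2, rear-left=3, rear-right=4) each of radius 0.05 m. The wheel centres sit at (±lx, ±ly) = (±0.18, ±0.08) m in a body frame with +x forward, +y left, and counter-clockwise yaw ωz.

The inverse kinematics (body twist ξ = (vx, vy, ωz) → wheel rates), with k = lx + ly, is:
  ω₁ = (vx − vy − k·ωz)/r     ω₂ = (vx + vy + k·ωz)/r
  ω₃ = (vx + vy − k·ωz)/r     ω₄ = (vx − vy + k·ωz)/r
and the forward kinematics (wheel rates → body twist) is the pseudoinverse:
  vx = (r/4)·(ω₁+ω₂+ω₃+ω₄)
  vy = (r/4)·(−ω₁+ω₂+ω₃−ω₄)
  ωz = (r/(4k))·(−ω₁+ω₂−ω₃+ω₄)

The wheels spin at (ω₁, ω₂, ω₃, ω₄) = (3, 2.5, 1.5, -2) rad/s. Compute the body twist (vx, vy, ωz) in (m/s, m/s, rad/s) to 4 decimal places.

(0.0625, 0.0375, -0.1923)

k = lx + ly = 0.18 + 0.08 = 0.2600
ω₁+ω₂+ω₃+ω₄ = 5.0000  →  vx = (0.05/4)·5.0000 = 0.0625
−ω₁+ω₂+ω₃−ω₄ = 3.0000  →  vy = (0.05/4)·3.0000 = 0.0375
−ω₁+ω₂−ω₃+ω₄ = -4.0000  →  ωz = (0.05/1.0400)·-4.0000 = -0.1923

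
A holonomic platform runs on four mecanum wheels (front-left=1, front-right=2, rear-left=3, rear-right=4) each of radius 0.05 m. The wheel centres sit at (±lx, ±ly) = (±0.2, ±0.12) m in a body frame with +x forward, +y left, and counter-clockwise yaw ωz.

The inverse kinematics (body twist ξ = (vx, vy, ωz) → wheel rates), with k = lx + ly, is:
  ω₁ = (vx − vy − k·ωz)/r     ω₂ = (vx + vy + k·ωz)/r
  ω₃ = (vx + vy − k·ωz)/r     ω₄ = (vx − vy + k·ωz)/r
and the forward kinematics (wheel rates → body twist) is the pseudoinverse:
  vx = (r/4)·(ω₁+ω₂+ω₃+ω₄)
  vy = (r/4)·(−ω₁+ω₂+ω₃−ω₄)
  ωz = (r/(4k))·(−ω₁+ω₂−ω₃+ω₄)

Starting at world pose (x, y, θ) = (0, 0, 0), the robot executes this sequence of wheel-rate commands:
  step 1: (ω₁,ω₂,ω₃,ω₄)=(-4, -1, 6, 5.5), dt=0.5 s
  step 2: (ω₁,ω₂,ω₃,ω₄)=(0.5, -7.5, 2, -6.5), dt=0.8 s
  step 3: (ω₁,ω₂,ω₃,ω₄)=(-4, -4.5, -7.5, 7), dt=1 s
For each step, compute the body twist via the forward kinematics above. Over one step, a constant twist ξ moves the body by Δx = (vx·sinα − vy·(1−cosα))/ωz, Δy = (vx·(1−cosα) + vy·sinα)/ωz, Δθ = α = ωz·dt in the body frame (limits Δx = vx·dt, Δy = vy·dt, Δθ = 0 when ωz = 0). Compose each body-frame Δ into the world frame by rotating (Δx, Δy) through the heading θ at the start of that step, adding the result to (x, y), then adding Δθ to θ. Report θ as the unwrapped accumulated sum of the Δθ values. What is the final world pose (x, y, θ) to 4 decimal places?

step 1: ξ=(vx,vy,ωz)=(0.0813, 0.0438, 0.0977), dt=0.5 → body Δ=(0.0401, 0.0229, 0.0488) → world pose (0.0401, 0.0229, 0.0488)
step 2: ξ=(vx,vy,ωz)=(-0.1437, 0.0063, -0.6445), dt=0.8 → body Δ=(-0.1087, 0.0338, -0.5156) → world pose (-0.0702, 0.0513, -0.4668)
step 3: ξ=(vx,vy,ωz)=(-0.1125, -0.1875, 0.5469), dt=1.0 → body Δ=(-0.0570, -0.2083, 0.5469) → world pose (-0.2148, -0.1091, 0.0801)

(-0.2148, -0.1091, 0.0801)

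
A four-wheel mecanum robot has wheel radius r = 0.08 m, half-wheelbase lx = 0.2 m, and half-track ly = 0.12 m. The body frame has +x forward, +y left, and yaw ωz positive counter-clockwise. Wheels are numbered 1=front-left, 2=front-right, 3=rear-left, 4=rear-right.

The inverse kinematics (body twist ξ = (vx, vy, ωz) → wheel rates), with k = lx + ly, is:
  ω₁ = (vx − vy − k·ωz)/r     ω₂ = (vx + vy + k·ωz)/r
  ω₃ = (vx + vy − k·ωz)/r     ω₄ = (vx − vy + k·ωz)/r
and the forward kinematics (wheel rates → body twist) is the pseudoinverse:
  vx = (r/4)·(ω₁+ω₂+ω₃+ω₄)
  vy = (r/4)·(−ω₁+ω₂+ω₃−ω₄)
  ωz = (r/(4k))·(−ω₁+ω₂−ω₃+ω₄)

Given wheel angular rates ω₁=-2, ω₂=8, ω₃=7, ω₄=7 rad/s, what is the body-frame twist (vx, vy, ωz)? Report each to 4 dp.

k = lx + ly = 0.2 + 0.12 = 0.3200
ω₁+ω₂+ω₃+ω₄ = 20.0000  →  vx = (0.08/4)·20.0000 = 0.4000
−ω₁+ω₂+ω₃−ω₄ = 10.0000  →  vy = (0.08/4)·10.0000 = 0.2000
−ω₁+ω₂−ω₃+ω₄ = 10.0000  →  ωz = (0.08/1.2800)·10.0000 = 0.6250

(0.4000, 0.2000, 0.6250)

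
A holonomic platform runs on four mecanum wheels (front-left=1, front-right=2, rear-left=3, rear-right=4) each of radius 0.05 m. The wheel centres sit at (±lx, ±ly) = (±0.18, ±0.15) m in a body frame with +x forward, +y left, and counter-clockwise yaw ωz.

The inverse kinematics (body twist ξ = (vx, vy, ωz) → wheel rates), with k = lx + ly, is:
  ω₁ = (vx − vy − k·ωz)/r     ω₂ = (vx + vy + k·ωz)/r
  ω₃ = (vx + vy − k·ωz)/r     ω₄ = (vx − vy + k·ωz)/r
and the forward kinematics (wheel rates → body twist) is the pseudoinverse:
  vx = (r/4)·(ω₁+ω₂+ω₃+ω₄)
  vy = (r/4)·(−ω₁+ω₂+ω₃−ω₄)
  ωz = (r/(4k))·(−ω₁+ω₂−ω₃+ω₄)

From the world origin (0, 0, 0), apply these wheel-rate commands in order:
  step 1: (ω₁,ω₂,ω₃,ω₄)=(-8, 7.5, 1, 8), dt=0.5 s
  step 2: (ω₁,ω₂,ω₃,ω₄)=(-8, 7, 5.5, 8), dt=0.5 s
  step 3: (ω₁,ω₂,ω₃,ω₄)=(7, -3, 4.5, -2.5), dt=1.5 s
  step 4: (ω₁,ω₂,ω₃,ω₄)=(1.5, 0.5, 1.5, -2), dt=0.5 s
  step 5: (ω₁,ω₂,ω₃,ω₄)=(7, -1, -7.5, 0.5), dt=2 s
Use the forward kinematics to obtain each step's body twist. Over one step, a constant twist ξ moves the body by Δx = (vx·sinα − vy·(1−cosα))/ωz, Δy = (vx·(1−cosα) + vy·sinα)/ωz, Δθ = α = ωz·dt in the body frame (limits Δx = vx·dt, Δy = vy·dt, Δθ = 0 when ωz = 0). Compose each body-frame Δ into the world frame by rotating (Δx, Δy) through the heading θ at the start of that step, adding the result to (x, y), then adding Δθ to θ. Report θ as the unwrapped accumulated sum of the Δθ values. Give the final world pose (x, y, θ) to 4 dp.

step 1: ξ=(vx,vy,ωz)=(0.1062, 0.1062, 0.8523), dt=0.5 → body Δ=(0.0404, 0.0627, 0.4261) → world pose (0.0404, 0.0627, 0.4261)
step 2: ξ=(vx,vy,ωz)=(0.1562, 0.1562, 0.6629), dt=0.5 → body Δ=(0.0639, 0.0895, 0.3314) → world pose (0.0615, 0.1706, 0.7576)
step 3: ξ=(vx,vy,ωz)=(0.0750, -0.0375, -0.6439), dt=1.5 → body Δ=(0.0707, -0.0981, -0.9659) → world pose (0.1803, 0.1479, -0.2083)
step 4: ξ=(vx,vy,ωz)=(0.0188, 0.0312, -0.1705), dt=0.5 → body Δ=(0.0100, 0.0152, -0.0852) → world pose (0.1933, 0.1607, -0.2936)
step 5: ξ=(vx,vy,ωz)=(-0.0125, -0.2000, 0.0000), dt=2.0 → body Δ=(-0.0250, -0.4000, 0.0000) → world pose (0.0536, -0.2150, -0.2936)

(0.0536, -0.2150, -0.2936)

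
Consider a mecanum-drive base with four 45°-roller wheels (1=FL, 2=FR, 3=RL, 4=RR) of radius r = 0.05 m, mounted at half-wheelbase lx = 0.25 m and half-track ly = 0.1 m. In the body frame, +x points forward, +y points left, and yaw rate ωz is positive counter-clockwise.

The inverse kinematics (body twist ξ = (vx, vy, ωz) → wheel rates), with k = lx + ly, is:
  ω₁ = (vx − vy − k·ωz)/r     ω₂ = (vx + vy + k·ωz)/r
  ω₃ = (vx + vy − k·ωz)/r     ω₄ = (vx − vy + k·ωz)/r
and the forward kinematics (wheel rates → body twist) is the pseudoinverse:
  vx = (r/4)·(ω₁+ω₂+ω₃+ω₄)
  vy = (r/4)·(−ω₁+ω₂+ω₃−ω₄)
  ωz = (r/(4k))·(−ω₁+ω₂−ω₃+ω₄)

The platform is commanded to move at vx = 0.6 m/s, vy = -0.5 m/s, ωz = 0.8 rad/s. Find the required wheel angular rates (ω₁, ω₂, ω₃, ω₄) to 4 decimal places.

k = lx + ly = 0.25 + 0.1 = 0.3500;  k·ωz = 0.3500·0.8 = 0.2800
ω₁ (FL) = (vx − vy − k·ωz)/r = 0.8200/0.05 = 16.4000
ω₂ (FR) = (vx + vy + k·ωz)/r = 0.3800/0.05 = 7.6000
ω₃ (RL) = (vx + vy − k·ωz)/r = -0.1800/0.05 = -3.6000
ω₄ (RR) = (vx − vy + k·ωz)/r = 1.3800/0.05 = 27.6000

(16.4000, 7.6000, -3.6000, 27.6000)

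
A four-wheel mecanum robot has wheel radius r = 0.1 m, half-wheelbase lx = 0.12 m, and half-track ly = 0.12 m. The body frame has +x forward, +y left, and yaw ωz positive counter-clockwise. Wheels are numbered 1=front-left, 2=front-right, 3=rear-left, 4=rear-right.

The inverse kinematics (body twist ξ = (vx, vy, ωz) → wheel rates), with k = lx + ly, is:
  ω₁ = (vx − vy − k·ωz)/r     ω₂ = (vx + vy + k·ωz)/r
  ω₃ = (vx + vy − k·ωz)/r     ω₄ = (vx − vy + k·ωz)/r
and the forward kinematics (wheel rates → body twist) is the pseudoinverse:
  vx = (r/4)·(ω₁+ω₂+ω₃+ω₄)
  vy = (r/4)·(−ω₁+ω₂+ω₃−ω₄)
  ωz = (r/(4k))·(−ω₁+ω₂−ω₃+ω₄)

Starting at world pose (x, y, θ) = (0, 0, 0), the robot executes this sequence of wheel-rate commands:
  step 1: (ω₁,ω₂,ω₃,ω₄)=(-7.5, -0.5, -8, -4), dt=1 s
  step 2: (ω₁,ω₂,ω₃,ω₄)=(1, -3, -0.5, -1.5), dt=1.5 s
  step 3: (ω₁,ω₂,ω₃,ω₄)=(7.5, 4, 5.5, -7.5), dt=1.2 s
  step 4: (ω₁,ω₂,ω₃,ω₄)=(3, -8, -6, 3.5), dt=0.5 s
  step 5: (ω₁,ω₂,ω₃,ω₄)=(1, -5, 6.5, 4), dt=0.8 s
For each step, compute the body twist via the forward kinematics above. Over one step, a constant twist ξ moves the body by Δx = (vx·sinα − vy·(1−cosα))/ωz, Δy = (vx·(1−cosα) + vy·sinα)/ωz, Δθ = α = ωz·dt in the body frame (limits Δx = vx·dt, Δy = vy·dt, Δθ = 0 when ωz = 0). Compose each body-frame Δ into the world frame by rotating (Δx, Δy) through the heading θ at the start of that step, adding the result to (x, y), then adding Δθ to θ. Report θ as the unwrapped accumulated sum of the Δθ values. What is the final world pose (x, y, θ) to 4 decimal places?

(-0.4972, -0.2739, -2.4844)

step 1: ξ=(vx,vy,ωz)=(-0.5000, 0.0750, 1.1458), dt=1.0 → body Δ=(-0.4360, -0.1968, 1.1458) → world pose (-0.4360, -0.1968, 1.1458)
step 2: ξ=(vx,vy,ωz)=(-0.1000, -0.0750, -0.5208), dt=1.5 → body Δ=(-0.1770, -0.0457, -0.7812) → world pose (-0.4673, -0.3769, 0.3646)
step 3: ξ=(vx,vy,ωz)=(0.2375, 0.2375, -1.7188), dt=1.2 → body Δ=(0.3252, -0.0816, -2.0625) → world pose (-0.1344, -0.3372, -1.6979)
step 4: ξ=(vx,vy,ωz)=(-0.1875, -0.5125, -0.1562), dt=0.5 → body Δ=(-0.1037, -0.2523, -0.0781) → world pose (-0.3715, -0.2024, -1.7760)
step 5: ξ=(vx,vy,ωz)=(0.1625, -0.0875, -0.8854), dt=0.8 → body Δ=(0.0956, -0.1084, -0.7083) → world pose (-0.4972, -0.2739, -2.4844)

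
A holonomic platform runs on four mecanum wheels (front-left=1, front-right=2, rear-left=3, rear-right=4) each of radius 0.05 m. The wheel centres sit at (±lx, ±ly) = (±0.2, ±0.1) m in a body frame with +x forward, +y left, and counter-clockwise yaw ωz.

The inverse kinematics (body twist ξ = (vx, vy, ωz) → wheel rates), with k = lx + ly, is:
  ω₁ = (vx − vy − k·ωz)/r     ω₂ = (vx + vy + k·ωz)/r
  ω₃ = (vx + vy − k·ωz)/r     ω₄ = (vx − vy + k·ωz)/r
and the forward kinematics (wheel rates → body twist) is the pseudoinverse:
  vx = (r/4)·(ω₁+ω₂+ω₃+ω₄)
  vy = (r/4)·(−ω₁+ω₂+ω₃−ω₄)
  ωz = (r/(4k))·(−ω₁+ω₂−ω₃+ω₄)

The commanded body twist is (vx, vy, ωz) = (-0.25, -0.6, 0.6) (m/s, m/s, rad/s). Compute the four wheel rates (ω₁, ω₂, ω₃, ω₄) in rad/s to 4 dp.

(3.4000, -13.4000, -20.6000, 10.6000)

k = lx + ly = 0.2 + 0.1 = 0.3000;  k·ωz = 0.3000·0.6 = 0.1800
ω₁ (FL) = (vx − vy − k·ωz)/r = 0.1700/0.05 = 3.4000
ω₂ (FR) = (vx + vy + k·ωz)/r = -0.6700/0.05 = -13.4000
ω₃ (RL) = (vx + vy − k·ωz)/r = -1.0300/0.05 = -20.6000
ω₄ (RR) = (vx − vy + k·ωz)/r = 0.5300/0.05 = 10.6000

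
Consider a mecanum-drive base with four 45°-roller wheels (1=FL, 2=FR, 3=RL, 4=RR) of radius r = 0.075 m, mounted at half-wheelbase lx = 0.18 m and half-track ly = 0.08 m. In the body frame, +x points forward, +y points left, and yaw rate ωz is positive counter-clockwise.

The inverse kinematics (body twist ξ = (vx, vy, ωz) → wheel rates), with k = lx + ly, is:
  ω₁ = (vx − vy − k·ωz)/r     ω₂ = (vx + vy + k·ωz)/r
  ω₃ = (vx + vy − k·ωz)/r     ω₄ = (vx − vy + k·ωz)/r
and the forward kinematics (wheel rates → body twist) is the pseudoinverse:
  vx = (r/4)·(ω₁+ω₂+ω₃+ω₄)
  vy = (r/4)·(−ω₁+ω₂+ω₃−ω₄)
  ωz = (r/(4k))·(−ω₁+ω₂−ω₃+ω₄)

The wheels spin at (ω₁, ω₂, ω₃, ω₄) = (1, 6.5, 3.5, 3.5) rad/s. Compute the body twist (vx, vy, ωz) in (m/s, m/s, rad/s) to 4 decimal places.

(0.2719, 0.1031, 0.3966)

k = lx + ly = 0.18 + 0.08 = 0.2600
ω₁+ω₂+ω₃+ω₄ = 14.5000  →  vx = (0.075/4)·14.5000 = 0.2719
−ω₁+ω₂+ω₃−ω₄ = 5.5000  →  vy = (0.075/4)·5.5000 = 0.1031
−ω₁+ω₂−ω₃+ω₄ = 5.5000  →  ωz = (0.075/1.0400)·5.5000 = 0.3966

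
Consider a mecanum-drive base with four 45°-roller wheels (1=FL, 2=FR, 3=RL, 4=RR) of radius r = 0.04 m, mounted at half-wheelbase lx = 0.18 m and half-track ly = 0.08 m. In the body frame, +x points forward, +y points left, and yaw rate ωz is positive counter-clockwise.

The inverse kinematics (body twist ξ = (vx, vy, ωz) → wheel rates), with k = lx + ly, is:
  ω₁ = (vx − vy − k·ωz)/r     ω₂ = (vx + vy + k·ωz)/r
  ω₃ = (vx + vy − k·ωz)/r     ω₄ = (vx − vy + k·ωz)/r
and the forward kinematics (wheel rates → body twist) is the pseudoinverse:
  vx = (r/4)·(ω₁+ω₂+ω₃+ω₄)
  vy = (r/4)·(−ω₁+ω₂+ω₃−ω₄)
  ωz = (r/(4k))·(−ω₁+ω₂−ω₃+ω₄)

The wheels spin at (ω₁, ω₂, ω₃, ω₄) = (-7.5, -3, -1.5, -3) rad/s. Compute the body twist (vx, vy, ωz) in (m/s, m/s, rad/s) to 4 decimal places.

k = lx + ly = 0.18 + 0.08 = 0.2600
ω₁+ω₂+ω₃+ω₄ = -15.0000  →  vx = (0.04/4)·-15.0000 = -0.1500
−ω₁+ω₂+ω₃−ω₄ = 6.0000  →  vy = (0.04/4)·6.0000 = 0.0600
−ω₁+ω₂−ω₃+ω₄ = 3.0000  →  ωz = (0.04/1.0400)·3.0000 = 0.1154

(-0.1500, 0.0600, 0.1154)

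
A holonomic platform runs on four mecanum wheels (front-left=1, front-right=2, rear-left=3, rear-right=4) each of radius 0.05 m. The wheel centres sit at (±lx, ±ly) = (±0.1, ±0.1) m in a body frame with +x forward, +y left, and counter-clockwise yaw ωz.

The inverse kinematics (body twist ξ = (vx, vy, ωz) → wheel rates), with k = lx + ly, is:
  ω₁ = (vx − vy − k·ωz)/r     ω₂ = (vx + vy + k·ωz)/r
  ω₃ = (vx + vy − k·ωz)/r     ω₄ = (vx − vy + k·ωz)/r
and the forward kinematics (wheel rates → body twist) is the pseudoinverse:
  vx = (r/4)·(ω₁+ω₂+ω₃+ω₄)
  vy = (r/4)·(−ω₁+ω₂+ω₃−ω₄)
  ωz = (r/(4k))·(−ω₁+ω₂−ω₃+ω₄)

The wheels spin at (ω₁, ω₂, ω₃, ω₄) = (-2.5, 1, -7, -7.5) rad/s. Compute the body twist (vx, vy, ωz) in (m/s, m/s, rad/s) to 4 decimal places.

(-0.2000, 0.0500, 0.1875)

k = lx + ly = 0.1 + 0.1 = 0.2000
ω₁+ω₂+ω₃+ω₄ = -16.0000  →  vx = (0.05/4)·-16.0000 = -0.2000
−ω₁+ω₂+ω₃−ω₄ = 4.0000  →  vy = (0.05/4)·4.0000 = 0.0500
−ω₁+ω₂−ω₃+ω₄ = 3.0000  →  ωz = (0.05/0.8000)·3.0000 = 0.1875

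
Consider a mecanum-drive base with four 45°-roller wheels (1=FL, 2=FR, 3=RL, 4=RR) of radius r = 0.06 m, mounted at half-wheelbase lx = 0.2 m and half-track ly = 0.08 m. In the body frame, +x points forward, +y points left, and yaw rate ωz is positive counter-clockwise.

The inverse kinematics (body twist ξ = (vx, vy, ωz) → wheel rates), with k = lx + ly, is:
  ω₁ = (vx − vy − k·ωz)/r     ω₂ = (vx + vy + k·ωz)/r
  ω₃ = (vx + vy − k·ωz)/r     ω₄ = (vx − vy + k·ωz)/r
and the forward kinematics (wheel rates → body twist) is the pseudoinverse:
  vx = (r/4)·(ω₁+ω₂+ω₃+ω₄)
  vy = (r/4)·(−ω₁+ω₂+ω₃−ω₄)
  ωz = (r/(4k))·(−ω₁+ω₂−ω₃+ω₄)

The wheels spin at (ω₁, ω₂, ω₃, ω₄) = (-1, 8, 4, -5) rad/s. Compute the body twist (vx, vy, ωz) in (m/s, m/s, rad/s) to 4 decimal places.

(0.0900, 0.2700, 0.0000)

k = lx + ly = 0.2 + 0.08 = 0.2800
ω₁+ω₂+ω₃+ω₄ = 6.0000  →  vx = (0.06/4)·6.0000 = 0.0900
−ω₁+ω₂+ω₃−ω₄ = 18.0000  →  vy = (0.06/4)·18.0000 = 0.2700
−ω₁+ω₂−ω₃+ω₄ = 0.0000  →  ωz = (0.06/1.1200)·0.0000 = 0.0000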